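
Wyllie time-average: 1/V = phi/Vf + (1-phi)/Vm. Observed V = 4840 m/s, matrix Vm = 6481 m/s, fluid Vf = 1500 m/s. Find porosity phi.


1/V - 1/Vm = 1/4840 - 1/6481 = 5.231e-05
1/Vf - 1/Vm = 1/1500 - 1/6481 = 0.00051237
phi = 5.231e-05 / 0.00051237 = 0.1021

0.1021


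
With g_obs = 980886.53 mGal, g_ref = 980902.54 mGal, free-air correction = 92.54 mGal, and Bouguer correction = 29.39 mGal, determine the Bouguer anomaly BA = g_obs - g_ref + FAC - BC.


BA = g_obs - g_ref + FAC - BC
= 980886.53 - 980902.54 + 92.54 - 29.39
= 47.14 mGal

47.14


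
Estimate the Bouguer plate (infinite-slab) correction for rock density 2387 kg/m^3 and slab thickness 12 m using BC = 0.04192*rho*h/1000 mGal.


BC = 0.04192 * rho * h / 1000
= 0.04192 * 2387 * 12 / 1000
= 1.2008 mGal

1.2008


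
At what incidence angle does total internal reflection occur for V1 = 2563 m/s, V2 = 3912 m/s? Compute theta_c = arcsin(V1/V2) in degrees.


V1/V2 = 2563/3912 = 0.655164
theta_c = arcsin(0.655164) = 40.9321 degrees

40.9321


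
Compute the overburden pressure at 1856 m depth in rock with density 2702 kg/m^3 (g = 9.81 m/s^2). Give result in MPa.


P = rho * g * z / 1e6
= 2702 * 9.81 * 1856 / 1e6
= 49196286.72 / 1e6
= 49.1963 MPa

49.1963


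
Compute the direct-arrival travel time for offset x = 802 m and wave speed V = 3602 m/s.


t = x / V
= 802 / 3602
= 0.2227 s

0.2227


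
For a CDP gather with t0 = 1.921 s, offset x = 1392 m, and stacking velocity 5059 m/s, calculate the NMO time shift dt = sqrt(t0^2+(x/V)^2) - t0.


x/Vnmo = 1392/5059 = 0.275153
(x/Vnmo)^2 = 0.075709
t0^2 = 3.690241
sqrt(3.690241 + 0.075709) = 1.940606
dt = 1.940606 - 1.921 = 0.019606

0.019606


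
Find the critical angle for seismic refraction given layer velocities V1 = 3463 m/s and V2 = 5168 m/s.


V1/V2 = 3463/5168 = 0.670085
theta_c = arcsin(0.670085) = 42.0736 degrees

42.0736


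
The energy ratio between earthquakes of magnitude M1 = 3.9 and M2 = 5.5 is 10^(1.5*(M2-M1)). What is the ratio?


M2 - M1 = 5.5 - 3.9 = 1.6
1.5 * 1.6 = 2.4
ratio = 10^2.4 = 251.19

251.19


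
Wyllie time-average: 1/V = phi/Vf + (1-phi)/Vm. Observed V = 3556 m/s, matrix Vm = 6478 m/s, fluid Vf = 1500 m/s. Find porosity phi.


1/V - 1/Vm = 1/3556 - 1/6478 = 0.00012685
1/Vf - 1/Vm = 1/1500 - 1/6478 = 0.0005123
phi = 0.00012685 / 0.0005123 = 0.2476

0.2476


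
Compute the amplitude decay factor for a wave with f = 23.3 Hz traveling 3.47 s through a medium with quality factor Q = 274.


pi*f*t/Q = pi*23.3*3.47/274 = 0.927011
A/A0 = exp(-0.927011) = 0.395735

0.395735


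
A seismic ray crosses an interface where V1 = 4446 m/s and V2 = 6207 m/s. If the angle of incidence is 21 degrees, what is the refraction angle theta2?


sin(theta1) = sin(21 deg) = 0.358368
sin(theta2) = V2/V1 * sin(theta1) = 6207/4446 * 0.358368 = 0.500313
theta2 = arcsin(0.500313) = 30.0207 degrees

30.0207


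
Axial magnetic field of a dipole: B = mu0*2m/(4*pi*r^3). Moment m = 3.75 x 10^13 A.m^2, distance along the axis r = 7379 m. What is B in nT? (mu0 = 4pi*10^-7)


m = 3.75 x 10^13 = 37500000000000 A.m^2
2m = 75000000000000 A.m^2
r^3 = 7379^3 = 401783900939
B = (4pi*10^-7) * 75000000000000 / (4*pi * 401783900939) * 1e9
= 94247779.607694 / 5048965406082.45 * 1e9
= 18666.7509 nT

18666.7509


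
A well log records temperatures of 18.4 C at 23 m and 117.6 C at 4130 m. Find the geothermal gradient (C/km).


dT = 117.6 - 18.4 = 99.2 C
dz = 4130 - 23 = 4107 m
gradient = dT/dz * 1000 = 99.2/4107 * 1000 = 24.1539 C/km

24.1539


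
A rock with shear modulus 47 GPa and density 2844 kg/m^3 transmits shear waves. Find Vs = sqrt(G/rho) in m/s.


Convert G to Pa: G = 47e9 Pa
Compute G/rho = 47e9 / 2844 = 16526019.6906
Vs = sqrt(16526019.6906) = 4065.22 m/s

4065.22


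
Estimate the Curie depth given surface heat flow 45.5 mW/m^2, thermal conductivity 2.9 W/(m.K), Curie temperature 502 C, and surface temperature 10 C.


T_Curie - T_surf = 502 - 10 = 492 C
Convert q to W/m^2: 45.5 mW/m^2 = 0.0455 W/m^2
d = 492 * 2.9 / 0.0455 = 31358.24 m

31358.24


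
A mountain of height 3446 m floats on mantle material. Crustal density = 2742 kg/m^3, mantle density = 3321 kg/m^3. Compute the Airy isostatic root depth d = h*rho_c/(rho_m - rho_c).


rho_m - rho_c = 3321 - 2742 = 579
d = 3446 * 2742 / 579
= 9448932 / 579
= 16319.4 m

16319.4


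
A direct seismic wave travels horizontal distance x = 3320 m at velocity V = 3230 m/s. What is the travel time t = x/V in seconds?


t = x / V
= 3320 / 3230
= 1.0279 s

1.0279


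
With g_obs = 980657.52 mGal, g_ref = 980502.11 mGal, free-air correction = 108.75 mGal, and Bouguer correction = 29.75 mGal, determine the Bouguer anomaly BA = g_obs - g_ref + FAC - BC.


BA = g_obs - g_ref + FAC - BC
= 980657.52 - 980502.11 + 108.75 - 29.75
= 234.41 mGal

234.41


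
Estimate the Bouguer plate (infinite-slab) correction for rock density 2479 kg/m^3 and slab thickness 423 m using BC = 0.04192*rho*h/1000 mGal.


BC = 0.04192 * rho * h / 1000
= 0.04192 * 2479 * 423 / 1000
= 43.958 mGal

43.958


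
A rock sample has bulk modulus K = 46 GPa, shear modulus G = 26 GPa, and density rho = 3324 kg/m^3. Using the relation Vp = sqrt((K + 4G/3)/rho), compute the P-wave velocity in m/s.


First compute the effective modulus:
K + 4G/3 = 46e9 + 4*26e9/3 = 80666666666.67 Pa
Then divide by density:
80666666666.67 / 3324 = 24267950.2607 Pa/(kg/m^3)
Take the square root:
Vp = sqrt(24267950.2607) = 4926.25 m/s

4926.25


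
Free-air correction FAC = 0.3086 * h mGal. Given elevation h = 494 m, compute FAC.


FAC = 0.3086 * h
= 0.3086 * 494
= 152.4484 mGal

152.4484


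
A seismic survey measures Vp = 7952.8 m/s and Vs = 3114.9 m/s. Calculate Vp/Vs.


Vp/Vs = 7952.8 / 3114.9
= 2.5531

2.5531


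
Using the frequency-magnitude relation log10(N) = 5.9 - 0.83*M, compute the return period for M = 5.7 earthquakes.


log10(N) = 5.9 - 0.83*5.7 = 1.169
N = 10^1.169 = 14.757065
T = 1/N = 1/14.757065 = 0.0678 years

0.0678


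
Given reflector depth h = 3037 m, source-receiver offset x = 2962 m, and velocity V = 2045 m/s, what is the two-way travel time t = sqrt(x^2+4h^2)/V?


x^2 + 4h^2 = 2962^2 + 4*3037^2 = 8773444 + 36893476 = 45666920
sqrt(45666920) = 6757.7304
t = 6757.7304 / 2045 = 3.3045 s

3.3045


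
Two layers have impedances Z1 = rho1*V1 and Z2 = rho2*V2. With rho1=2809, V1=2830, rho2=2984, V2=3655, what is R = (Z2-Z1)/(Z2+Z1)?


Z1 = 2809 * 2830 = 7949470
Z2 = 2984 * 3655 = 10906520
R = (10906520 - 7949470) / (10906520 + 7949470) = 2957050 / 18855990 = 0.1568

0.1568


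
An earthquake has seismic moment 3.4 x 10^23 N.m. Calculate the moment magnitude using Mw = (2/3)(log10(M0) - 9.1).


log10(M0) = log10(3.4 x 10^23) = 23.5315
Mw = 2/3 * (23.5315 - 9.1)
= 2/3 * 14.4315
= 9.62

9.62


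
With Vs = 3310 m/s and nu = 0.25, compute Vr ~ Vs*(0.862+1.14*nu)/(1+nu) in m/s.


Numerator factor = 0.862 + 1.14*0.25 = 1.147
Denominator = 1 + 0.25 = 1.25
Vr = 3310 * 1.147 / 1.25 = 3037.26 m/s

3037.26


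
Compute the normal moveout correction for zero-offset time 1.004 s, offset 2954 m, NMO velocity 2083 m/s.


x/Vnmo = 2954/2083 = 1.418147
(x/Vnmo)^2 = 2.011141
t0^2 = 1.008016
sqrt(1.008016 + 2.011141) = 1.737572
dt = 1.737572 - 1.004 = 0.733572

0.733572


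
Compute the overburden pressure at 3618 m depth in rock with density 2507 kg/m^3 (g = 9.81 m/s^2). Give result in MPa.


P = rho * g * z / 1e6
= 2507 * 9.81 * 3618 / 1e6
= 88979898.06 / 1e6
= 88.9799 MPa

88.9799


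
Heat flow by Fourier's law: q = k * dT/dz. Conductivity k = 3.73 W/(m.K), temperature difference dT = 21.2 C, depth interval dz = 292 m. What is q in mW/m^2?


q = k * dT / dz * 1000
= 3.73 * 21.2 / 292 * 1000
= 0.270808 * 1000
= 270.8082 mW/m^2

270.8082


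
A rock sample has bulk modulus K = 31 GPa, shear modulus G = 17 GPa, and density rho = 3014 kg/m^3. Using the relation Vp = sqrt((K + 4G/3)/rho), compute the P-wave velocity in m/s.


First compute the effective modulus:
K + 4G/3 = 31e9 + 4*17e9/3 = 53666666666.67 Pa
Then divide by density:
53666666666.67 / 3014 = 17805795.1781 Pa/(kg/m^3)
Take the square root:
Vp = sqrt(17805795.1781) = 4219.69 m/s

4219.69


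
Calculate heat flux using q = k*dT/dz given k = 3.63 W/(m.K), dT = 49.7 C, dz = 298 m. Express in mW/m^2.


q = k * dT / dz * 1000
= 3.63 * 49.7 / 298 * 1000
= 0.605406 * 1000
= 605.406 mW/m^2

605.406


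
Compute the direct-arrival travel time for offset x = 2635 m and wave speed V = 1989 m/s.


t = x / V
= 2635 / 1989
= 1.3248 s

1.3248


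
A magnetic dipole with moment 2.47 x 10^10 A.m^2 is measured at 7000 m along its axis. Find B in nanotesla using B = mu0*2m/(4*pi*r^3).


m = 2.47 x 10^10 = 24700000000 A.m^2
2m = 49400000000 A.m^2
r^3 = 7000^3 = 343000000000
B = (4pi*10^-7) * 49400000000 / (4*pi * 343000000000) * 1e9
= 62077.870835 / 4310265120725.2 * 1e9
= 14.4023 nT

14.4023


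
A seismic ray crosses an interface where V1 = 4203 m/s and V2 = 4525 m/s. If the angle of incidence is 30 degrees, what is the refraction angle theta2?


sin(theta1) = sin(30 deg) = 0.5
sin(theta2) = V2/V1 * sin(theta1) = 4525/4203 * 0.5 = 0.538306
theta2 = arcsin(0.538306) = 32.5684 degrees

32.5684


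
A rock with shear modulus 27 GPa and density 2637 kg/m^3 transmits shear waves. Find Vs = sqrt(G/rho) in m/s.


Convert G to Pa: G = 27e9 Pa
Compute G/rho = 27e9 / 2637 = 10238907.8498
Vs = sqrt(10238907.8498) = 3199.83 m/s

3199.83


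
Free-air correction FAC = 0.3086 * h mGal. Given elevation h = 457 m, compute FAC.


FAC = 0.3086 * h
= 0.3086 * 457
= 141.0302 mGal

141.0302


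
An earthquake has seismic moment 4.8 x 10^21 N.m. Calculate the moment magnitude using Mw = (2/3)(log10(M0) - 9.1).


log10(M0) = log10(4.8 x 10^21) = 21.6812
Mw = 2/3 * (21.6812 - 9.1)
= 2/3 * 12.5812
= 8.39

8.39


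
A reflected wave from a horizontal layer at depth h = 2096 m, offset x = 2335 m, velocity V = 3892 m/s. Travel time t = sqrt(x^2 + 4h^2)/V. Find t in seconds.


x^2 + 4h^2 = 2335^2 + 4*2096^2 = 5452225 + 17572864 = 23025089
sqrt(23025089) = 4798.4465
t = 4798.4465 / 3892 = 1.2329 s

1.2329


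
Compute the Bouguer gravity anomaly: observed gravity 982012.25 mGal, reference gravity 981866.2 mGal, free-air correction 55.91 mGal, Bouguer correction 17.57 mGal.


BA = g_obs - g_ref + FAC - BC
= 982012.25 - 981866.2 + 55.91 - 17.57
= 184.39 mGal

184.39


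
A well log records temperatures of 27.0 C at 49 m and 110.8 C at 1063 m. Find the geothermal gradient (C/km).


dT = 110.8 - 27.0 = 83.8 C
dz = 1063 - 49 = 1014 m
gradient = dT/dz * 1000 = 83.8/1014 * 1000 = 82.643 C/km

82.643


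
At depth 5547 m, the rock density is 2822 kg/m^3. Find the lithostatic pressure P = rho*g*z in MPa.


P = rho * g * z / 1e6
= 2822 * 9.81 * 5547 / 1e6
= 153562149.54 / 1e6
= 153.5621 MPa

153.5621


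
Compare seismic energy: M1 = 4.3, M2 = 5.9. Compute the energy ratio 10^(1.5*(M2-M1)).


M2 - M1 = 5.9 - 4.3 = 1.6
1.5 * 1.6 = 2.4
ratio = 10^2.4 = 251.19

251.19


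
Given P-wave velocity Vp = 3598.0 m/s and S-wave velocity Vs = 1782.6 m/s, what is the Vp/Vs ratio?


Vp/Vs = 3598.0 / 1782.6
= 2.0184

2.0184


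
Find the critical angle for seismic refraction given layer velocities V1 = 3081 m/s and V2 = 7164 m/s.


V1/V2 = 3081/7164 = 0.430067
theta_c = arcsin(0.430067) = 25.4718 degrees

25.4718


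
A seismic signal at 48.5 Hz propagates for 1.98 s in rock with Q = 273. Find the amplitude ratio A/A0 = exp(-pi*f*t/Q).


pi*f*t/Q = pi*48.5*1.98/273 = 1.105081
A/A0 = exp(-1.105081) = 0.331184

0.331184


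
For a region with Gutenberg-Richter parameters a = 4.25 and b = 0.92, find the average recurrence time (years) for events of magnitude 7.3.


log10(N) = 4.25 - 0.92*7.3 = -2.466
N = 10^-2.466 = 0.00342
T = 1/N = 1/0.00342 = 292.4152 years

292.4152


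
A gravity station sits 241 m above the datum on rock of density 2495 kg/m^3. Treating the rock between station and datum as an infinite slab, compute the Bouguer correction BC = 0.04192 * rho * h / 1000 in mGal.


BC = 0.04192 * rho * h / 1000
= 0.04192 * 2495 * 241 / 1000
= 25.2063 mGal

25.2063


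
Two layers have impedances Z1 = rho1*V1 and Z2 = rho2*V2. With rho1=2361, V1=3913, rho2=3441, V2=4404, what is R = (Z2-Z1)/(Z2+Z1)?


Z1 = 2361 * 3913 = 9238593
Z2 = 3441 * 4404 = 15154164
R = (15154164 - 9238593) / (15154164 + 9238593) = 5915571 / 24392757 = 0.2425

0.2425


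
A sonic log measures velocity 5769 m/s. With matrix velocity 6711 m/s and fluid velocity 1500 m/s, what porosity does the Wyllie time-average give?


1/V - 1/Vm = 1/5769 - 1/6711 = 2.433e-05
1/Vf - 1/Vm = 1/1500 - 1/6711 = 0.00051766
phi = 2.433e-05 / 0.00051766 = 0.047

0.047


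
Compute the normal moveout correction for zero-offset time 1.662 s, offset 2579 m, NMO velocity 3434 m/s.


x/Vnmo = 2579/3434 = 0.751019
(x/Vnmo)^2 = 0.56403
t0^2 = 2.762244
sqrt(2.762244 + 0.56403) = 1.823808
dt = 1.823808 - 1.662 = 0.161808

0.161808


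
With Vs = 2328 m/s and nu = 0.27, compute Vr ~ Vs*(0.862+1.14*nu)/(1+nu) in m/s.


Numerator factor = 0.862 + 1.14*0.27 = 1.1698
Denominator = 1 + 0.27 = 1.27
Vr = 2328 * 1.1698 / 1.27 = 2144.33 m/s

2144.33


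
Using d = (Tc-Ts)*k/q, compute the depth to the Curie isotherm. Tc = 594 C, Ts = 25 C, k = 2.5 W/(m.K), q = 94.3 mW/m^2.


T_Curie - T_surf = 594 - 25 = 569 C
Convert q to W/m^2: 94.3 mW/m^2 = 0.0943 W/m^2
d = 569 * 2.5 / 0.0943 = 15084.84 m

15084.84


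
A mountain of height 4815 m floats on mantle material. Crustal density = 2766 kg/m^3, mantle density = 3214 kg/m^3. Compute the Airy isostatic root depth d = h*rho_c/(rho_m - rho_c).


rho_m - rho_c = 3214 - 2766 = 448
d = 4815 * 2766 / 448
= 13318290 / 448
= 29728.33 m

29728.33


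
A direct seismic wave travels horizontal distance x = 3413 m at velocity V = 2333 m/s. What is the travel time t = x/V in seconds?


t = x / V
= 3413 / 2333
= 1.4629 s

1.4629


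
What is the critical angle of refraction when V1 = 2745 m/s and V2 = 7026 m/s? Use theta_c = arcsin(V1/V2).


V1/V2 = 2745/7026 = 0.390692
theta_c = arcsin(0.390692) = 22.9975 degrees

22.9975


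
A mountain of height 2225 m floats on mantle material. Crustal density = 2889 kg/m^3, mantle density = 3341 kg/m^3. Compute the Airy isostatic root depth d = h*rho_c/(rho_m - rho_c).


rho_m - rho_c = 3341 - 2889 = 452
d = 2225 * 2889 / 452
= 6428025 / 452
= 14221.29 m

14221.29


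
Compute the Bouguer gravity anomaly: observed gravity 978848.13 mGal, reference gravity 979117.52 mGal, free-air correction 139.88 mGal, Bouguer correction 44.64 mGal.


BA = g_obs - g_ref + FAC - BC
= 978848.13 - 979117.52 + 139.88 - 44.64
= -174.15 mGal

-174.15


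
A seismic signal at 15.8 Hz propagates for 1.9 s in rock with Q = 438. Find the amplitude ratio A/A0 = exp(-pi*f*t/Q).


pi*f*t/Q = pi*15.8*1.9/438 = 0.215321
A/A0 = exp(-0.215321) = 0.806283

0.806283


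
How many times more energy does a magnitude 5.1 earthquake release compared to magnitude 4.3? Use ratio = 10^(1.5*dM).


M2 - M1 = 5.1 - 4.3 = 0.8
1.5 * 0.8 = 1.2
ratio = 10^1.2 = 15.85

15.85


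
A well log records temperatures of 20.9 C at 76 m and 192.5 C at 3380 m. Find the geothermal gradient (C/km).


dT = 192.5 - 20.9 = 171.6 C
dz = 3380 - 76 = 3304 m
gradient = dT/dz * 1000 = 171.6/3304 * 1000 = 51.937 C/km

51.937


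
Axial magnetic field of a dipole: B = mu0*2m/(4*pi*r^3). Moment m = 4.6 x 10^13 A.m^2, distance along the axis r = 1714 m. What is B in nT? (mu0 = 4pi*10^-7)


m = 4.6 x 10^13 = 46000000000000 A.m^2
2m = 92000000000000 A.m^2
r^3 = 1714^3 = 5035382344
B = (4pi*10^-7) * 92000000000000 / (4*pi * 5035382344) * 1e9
= 115610609.652104 / 63276480719.7 * 1e9
= 1827070.7906 nT

1827070.7906


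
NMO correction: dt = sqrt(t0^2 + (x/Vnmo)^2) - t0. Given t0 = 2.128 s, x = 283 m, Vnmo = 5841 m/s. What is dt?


x/Vnmo = 283/5841 = 0.048451
(x/Vnmo)^2 = 0.002347
t0^2 = 4.528384
sqrt(4.528384 + 0.002347) = 2.128551
dt = 2.128551 - 2.128 = 0.000551

5.510000e-04


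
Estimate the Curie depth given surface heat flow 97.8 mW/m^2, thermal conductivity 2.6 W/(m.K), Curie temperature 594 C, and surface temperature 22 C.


T_Curie - T_surf = 594 - 22 = 572 C
Convert q to W/m^2: 97.8 mW/m^2 = 0.0978 W/m^2
d = 572 * 2.6 / 0.0978 = 15206.54 m

15206.54


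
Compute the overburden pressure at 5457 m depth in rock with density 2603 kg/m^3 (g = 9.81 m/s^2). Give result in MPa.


P = rho * g * z / 1e6
= 2603 * 9.81 * 5457 / 1e6
= 139346841.51 / 1e6
= 139.3468 MPa

139.3468


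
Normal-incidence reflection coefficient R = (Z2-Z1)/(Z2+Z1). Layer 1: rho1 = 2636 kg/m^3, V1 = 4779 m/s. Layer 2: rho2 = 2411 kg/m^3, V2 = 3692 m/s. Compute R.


Z1 = 2636 * 4779 = 12597444
Z2 = 2411 * 3692 = 8901412
R = (8901412 - 12597444) / (8901412 + 12597444) = -3696032 / 21498856 = -0.1719

-0.1719


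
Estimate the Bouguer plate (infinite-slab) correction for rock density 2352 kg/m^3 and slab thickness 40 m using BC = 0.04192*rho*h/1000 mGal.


BC = 0.04192 * rho * h / 1000
= 0.04192 * 2352 * 40 / 1000
= 3.9438 mGal

3.9438


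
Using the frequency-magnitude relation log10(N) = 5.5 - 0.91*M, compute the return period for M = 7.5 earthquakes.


log10(N) = 5.5 - 0.91*7.5 = -1.325
N = 10^-1.325 = 0.047315
T = 1/N = 1/0.047315 = 21.1349 years

21.1349


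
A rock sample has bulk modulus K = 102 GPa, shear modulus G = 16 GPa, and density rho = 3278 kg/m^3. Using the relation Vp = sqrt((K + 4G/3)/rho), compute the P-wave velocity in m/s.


First compute the effective modulus:
K + 4G/3 = 102e9 + 4*16e9/3 = 123333333333.33 Pa
Then divide by density:
123333333333.33 / 3278 = 37624567.8259 Pa/(kg/m^3)
Take the square root:
Vp = sqrt(37624567.8259) = 6133.89 m/s

6133.89


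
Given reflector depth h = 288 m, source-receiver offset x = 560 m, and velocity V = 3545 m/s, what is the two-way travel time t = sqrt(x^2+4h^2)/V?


x^2 + 4h^2 = 560^2 + 4*288^2 = 313600 + 331776 = 645376
sqrt(645376) = 803.353
t = 803.353 / 3545 = 0.2266 s

0.2266


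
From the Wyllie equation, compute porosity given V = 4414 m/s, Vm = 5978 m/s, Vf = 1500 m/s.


1/V - 1/Vm = 1/4414 - 1/5978 = 5.927e-05
1/Vf - 1/Vm = 1/1500 - 1/5978 = 0.00049939
phi = 5.927e-05 / 0.00049939 = 0.1187

0.1187


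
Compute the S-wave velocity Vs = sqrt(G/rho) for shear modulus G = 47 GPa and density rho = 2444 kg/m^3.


Convert G to Pa: G = 47e9 Pa
Compute G/rho = 47e9 / 2444 = 19230769.2308
Vs = sqrt(19230769.2308) = 4385.29 m/s

4385.29


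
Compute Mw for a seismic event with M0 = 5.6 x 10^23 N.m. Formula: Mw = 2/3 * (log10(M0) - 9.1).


log10(M0) = log10(5.6 x 10^23) = 23.7482
Mw = 2/3 * (23.7482 - 9.1)
= 2/3 * 14.6482
= 9.77

9.77


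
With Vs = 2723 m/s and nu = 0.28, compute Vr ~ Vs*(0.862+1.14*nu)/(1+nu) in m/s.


Numerator factor = 0.862 + 1.14*0.28 = 1.1812
Denominator = 1 + 0.28 = 1.28
Vr = 2723 * 1.1812 / 1.28 = 2512.82 m/s

2512.82


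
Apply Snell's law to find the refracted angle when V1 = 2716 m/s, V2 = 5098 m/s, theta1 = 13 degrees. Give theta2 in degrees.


sin(theta1) = sin(13 deg) = 0.224951
sin(theta2) = V2/V1 * sin(theta1) = 5098/2716 * 0.224951 = 0.422239
theta2 = arcsin(0.422239) = 24.976 degrees

24.976


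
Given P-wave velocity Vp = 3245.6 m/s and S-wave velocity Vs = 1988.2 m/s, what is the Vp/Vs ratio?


Vp/Vs = 3245.6 / 1988.2
= 1.6324

1.6324


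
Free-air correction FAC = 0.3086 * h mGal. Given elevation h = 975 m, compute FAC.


FAC = 0.3086 * h
= 0.3086 * 975
= 300.885 mGal

300.885


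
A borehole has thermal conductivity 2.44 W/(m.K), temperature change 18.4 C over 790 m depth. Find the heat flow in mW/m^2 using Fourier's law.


q = k * dT / dz * 1000
= 2.44 * 18.4 / 790 * 1000
= 0.05683 * 1000
= 56.8304 mW/m^2

56.8304


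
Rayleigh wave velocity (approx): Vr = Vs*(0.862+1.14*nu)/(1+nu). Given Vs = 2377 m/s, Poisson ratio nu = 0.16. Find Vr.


Numerator factor = 0.862 + 1.14*0.16 = 1.0444
Denominator = 1 + 0.16 = 1.16
Vr = 2377 * 1.0444 / 1.16 = 2140.12 m/s

2140.12


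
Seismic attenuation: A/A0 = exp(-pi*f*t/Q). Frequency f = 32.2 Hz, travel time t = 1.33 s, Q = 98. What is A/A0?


pi*f*t/Q = pi*32.2*1.33/98 = 1.372876
A/A0 = exp(-1.372876) = 0.253377

0.253377


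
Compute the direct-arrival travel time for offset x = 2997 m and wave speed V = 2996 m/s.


t = x / V
= 2997 / 2996
= 1.0003 s

1.0003


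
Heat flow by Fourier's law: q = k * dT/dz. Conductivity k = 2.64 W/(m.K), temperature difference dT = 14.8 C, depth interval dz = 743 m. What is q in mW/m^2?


q = k * dT / dz * 1000
= 2.64 * 14.8 / 743 * 1000
= 0.052587 * 1000
= 52.5868 mW/m^2

52.5868


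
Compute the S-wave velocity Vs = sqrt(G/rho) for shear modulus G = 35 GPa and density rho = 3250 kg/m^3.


Convert G to Pa: G = 35e9 Pa
Compute G/rho = 35e9 / 3250 = 10769230.7692
Vs = sqrt(10769230.7692) = 3281.65 m/s

3281.65


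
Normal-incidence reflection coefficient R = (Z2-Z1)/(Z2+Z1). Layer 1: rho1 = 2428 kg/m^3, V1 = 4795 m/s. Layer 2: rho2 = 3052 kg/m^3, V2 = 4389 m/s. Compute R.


Z1 = 2428 * 4795 = 11642260
Z2 = 3052 * 4389 = 13395228
R = (13395228 - 11642260) / (13395228 + 11642260) = 1752968 / 25037488 = 0.07

0.07


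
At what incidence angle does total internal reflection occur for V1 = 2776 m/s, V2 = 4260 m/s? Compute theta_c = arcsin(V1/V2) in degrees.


V1/V2 = 2776/4260 = 0.651643
theta_c = arcsin(0.651643) = 40.6656 degrees

40.6656


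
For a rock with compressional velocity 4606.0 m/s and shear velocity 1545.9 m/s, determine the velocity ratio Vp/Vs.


Vp/Vs = 4606.0 / 1545.9
= 2.9795

2.9795


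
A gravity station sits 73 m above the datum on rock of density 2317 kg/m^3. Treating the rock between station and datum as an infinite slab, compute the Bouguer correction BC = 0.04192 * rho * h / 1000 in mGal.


BC = 0.04192 * rho * h / 1000
= 0.04192 * 2317 * 73 / 1000
= 7.0904 mGal

7.0904


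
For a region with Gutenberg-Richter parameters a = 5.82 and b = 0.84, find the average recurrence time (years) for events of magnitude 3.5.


log10(N) = 5.82 - 0.84*3.5 = 2.88
N = 10^2.88 = 758.577575
T = 1/N = 1/758.577575 = 0.0013 years

0.0013


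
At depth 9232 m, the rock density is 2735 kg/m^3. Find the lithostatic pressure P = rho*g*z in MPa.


P = rho * g * z / 1e6
= 2735 * 9.81 * 9232 / 1e6
= 247697791.2 / 1e6
= 247.6978 MPa

247.6978


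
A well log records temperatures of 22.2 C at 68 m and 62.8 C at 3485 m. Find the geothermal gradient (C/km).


dT = 62.8 - 22.2 = 40.6 C
dz = 3485 - 68 = 3417 m
gradient = dT/dz * 1000 = 40.6/3417 * 1000 = 11.8818 C/km

11.8818


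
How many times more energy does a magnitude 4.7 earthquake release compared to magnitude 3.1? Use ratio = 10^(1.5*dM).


M2 - M1 = 4.7 - 3.1 = 1.6
1.5 * 1.6 = 2.4
ratio = 10^2.4 = 251.19

251.19


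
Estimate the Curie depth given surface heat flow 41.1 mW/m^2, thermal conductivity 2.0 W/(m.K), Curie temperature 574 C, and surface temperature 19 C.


T_Curie - T_surf = 574 - 19 = 555 C
Convert q to W/m^2: 41.1 mW/m^2 = 0.0411 W/m^2
d = 555 * 2.0 / 0.0411 = 27007.3 m

27007.3


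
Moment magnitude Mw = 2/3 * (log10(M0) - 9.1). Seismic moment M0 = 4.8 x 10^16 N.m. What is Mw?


log10(M0) = log10(4.8 x 10^16) = 16.6812
Mw = 2/3 * (16.6812 - 9.1)
= 2/3 * 7.5812
= 5.05

5.05


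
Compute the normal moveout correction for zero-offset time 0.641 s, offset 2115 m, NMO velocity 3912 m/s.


x/Vnmo = 2115/3912 = 0.540644
(x/Vnmo)^2 = 0.292296
t0^2 = 0.410881
sqrt(0.410881 + 0.292296) = 0.838557
dt = 0.838557 - 0.641 = 0.197557

0.197557


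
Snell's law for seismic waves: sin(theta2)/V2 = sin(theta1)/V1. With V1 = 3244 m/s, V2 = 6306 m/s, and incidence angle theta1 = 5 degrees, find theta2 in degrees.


sin(theta1) = sin(5 deg) = 0.087156
sin(theta2) = V2/V1 * sin(theta1) = 6306/3244 * 0.087156 = 0.169422
theta2 = arcsin(0.169422) = 9.7542 degrees

9.7542


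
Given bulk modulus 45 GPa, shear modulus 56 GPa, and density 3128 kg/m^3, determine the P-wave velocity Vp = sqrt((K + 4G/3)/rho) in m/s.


First compute the effective modulus:
K + 4G/3 = 45e9 + 4*56e9/3 = 119666666666.67 Pa
Then divide by density:
119666666666.67 / 3128 = 38256606.9906 Pa/(kg/m^3)
Take the square root:
Vp = sqrt(38256606.9906) = 6185.19 m/s

6185.19


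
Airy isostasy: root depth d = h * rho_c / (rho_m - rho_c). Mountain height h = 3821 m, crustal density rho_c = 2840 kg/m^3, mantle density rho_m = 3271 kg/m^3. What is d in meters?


rho_m - rho_c = 3271 - 2840 = 431
d = 3821 * 2840 / 431
= 10851640 / 431
= 25177.82 m

25177.82


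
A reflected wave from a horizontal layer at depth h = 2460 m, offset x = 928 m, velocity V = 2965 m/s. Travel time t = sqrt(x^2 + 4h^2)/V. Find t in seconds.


x^2 + 4h^2 = 928^2 + 4*2460^2 = 861184 + 24206400 = 25067584
sqrt(25067584) = 5006.7538
t = 5006.7538 / 2965 = 1.6886 s

1.6886


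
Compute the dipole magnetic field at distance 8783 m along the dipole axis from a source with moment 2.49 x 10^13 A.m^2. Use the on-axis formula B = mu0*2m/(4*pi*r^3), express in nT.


m = 2.49 x 10^13 = 24900000000000 A.m^2
2m = 49800000000000 A.m^2
r^3 = 8783^3 = 677530184687
B = (4pi*10^-7) * 49800000000000 / (4*pi * 677530184687) * 1e9
= 62580525.659509 / 8514095403192.06 * 1e9
= 7350.226 nT

7350.226


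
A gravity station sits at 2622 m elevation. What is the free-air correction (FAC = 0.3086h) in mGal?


FAC = 0.3086 * h
= 0.3086 * 2622
= 809.1492 mGal

809.1492


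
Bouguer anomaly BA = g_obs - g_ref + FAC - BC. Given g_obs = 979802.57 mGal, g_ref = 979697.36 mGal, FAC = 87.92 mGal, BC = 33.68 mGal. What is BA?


BA = g_obs - g_ref + FAC - BC
= 979802.57 - 979697.36 + 87.92 - 33.68
= 159.45 mGal

159.45


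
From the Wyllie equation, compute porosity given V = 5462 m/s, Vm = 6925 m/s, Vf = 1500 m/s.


1/V - 1/Vm = 1/5462 - 1/6925 = 3.868e-05
1/Vf - 1/Vm = 1/1500 - 1/6925 = 0.00052226
phi = 3.868e-05 / 0.00052226 = 0.0741

0.0741


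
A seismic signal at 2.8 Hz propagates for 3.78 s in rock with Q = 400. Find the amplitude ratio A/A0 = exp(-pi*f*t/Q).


pi*f*t/Q = pi*2.8*3.78/400 = 0.083127
A/A0 = exp(-0.083127) = 0.920235

0.920235


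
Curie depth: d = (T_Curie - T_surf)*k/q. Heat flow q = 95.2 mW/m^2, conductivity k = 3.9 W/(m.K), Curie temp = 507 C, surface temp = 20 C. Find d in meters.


T_Curie - T_surf = 507 - 20 = 487 C
Convert q to W/m^2: 95.2 mW/m^2 = 0.0952 W/m^2
d = 487 * 3.9 / 0.0952 = 19950.63 m

19950.63


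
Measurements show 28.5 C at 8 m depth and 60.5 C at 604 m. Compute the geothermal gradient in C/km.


dT = 60.5 - 28.5 = 32.0 C
dz = 604 - 8 = 596 m
gradient = dT/dz * 1000 = 32.0/596 * 1000 = 53.6913 C/km

53.6913


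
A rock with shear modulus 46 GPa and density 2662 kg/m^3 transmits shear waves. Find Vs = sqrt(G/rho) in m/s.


Convert G to Pa: G = 46e9 Pa
Compute G/rho = 46e9 / 2662 = 17280240.4207
Vs = sqrt(17280240.4207) = 4156.95 m/s

4156.95


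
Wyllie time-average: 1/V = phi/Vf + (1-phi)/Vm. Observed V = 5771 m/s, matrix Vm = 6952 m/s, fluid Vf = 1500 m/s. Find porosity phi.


1/V - 1/Vm = 1/5771 - 1/6952 = 2.944e-05
1/Vf - 1/Vm = 1/1500 - 1/6952 = 0.00052282
phi = 2.944e-05 / 0.00052282 = 0.0563

0.0563


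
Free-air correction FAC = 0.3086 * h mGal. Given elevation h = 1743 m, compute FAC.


FAC = 0.3086 * h
= 0.3086 * 1743
= 537.8898 mGal

537.8898


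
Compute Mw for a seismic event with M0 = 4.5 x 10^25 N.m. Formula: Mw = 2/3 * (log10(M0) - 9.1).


log10(M0) = log10(4.5 x 10^25) = 25.6532
Mw = 2/3 * (25.6532 - 9.1)
= 2/3 * 16.5532
= 11.04

11.04


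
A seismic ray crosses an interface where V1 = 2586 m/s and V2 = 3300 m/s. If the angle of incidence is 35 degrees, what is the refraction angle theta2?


sin(theta1) = sin(35 deg) = 0.573576
sin(theta2) = V2/V1 * sin(theta1) = 3300/2586 * 0.573576 = 0.731942
theta2 = arcsin(0.731942) = 47.0495 degrees

47.0495


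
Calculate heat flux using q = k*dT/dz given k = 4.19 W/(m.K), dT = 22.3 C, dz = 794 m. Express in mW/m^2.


q = k * dT / dz * 1000
= 4.19 * 22.3 / 794 * 1000
= 0.117679 * 1000
= 117.6788 mW/m^2

117.6788


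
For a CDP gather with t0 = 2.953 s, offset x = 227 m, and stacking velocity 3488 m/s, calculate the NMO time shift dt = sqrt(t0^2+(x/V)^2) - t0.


x/Vnmo = 227/3488 = 0.06508
(x/Vnmo)^2 = 0.004235
t0^2 = 8.720209
sqrt(8.720209 + 0.004235) = 2.953717
dt = 2.953717 - 2.953 = 0.000717

7.170000e-04


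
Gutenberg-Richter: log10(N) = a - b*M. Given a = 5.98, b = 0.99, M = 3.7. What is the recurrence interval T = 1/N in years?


log10(N) = 5.98 - 0.99*3.7 = 2.317
N = 10^2.317 = 207.491352
T = 1/N = 1/207.491352 = 0.0048 years

0.0048


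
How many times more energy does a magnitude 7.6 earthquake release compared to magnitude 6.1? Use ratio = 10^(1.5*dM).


M2 - M1 = 7.6 - 6.1 = 1.5
1.5 * 1.5 = 2.25
ratio = 10^2.25 = 177.83

177.83


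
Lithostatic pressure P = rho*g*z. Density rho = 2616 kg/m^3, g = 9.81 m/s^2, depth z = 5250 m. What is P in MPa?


P = rho * g * z / 1e6
= 2616 * 9.81 * 5250 / 1e6
= 134730540.0 / 1e6
= 134.7305 MPa

134.7305


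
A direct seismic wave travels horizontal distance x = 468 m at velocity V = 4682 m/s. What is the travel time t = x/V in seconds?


t = x / V
= 468 / 4682
= 0.1 s

0.1


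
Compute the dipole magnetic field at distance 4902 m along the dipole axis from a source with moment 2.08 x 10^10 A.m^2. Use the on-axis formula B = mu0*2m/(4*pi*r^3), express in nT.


m = 2.08 x 10^10 = 20800000000 A.m^2
2m = 41600000000 A.m^2
r^3 = 4902^3 = 117793118808
B = (4pi*10^-7) * 41600000000 / (4*pi * 117793118808) * 1e9
= 52276.101756 / 1480231986762.57 * 1e9
= 35.3162 nT

35.3162


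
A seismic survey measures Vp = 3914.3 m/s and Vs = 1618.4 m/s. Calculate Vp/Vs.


Vp/Vs = 3914.3 / 1618.4
= 2.4186

2.4186


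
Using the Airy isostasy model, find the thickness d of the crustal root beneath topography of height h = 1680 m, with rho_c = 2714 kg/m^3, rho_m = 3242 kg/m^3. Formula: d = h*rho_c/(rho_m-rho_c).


rho_m - rho_c = 3242 - 2714 = 528
d = 1680 * 2714 / 528
= 4559520 / 528
= 8635.45 m

8635.45


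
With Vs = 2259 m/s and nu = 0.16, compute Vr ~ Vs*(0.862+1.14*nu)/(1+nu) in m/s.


Numerator factor = 0.862 + 1.14*0.16 = 1.0444
Denominator = 1 + 0.16 = 1.16
Vr = 2259 * 1.0444 / 1.16 = 2033.88 m/s

2033.88


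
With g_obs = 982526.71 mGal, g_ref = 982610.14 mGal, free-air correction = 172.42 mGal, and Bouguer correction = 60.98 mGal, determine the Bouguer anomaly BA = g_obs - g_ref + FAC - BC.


BA = g_obs - g_ref + FAC - BC
= 982526.71 - 982610.14 + 172.42 - 60.98
= 28.01 mGal

28.01


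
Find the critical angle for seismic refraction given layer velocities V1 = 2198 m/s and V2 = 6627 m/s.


V1/V2 = 2198/6627 = 0.331673
theta_c = arcsin(0.331673) = 19.3704 degrees

19.3704


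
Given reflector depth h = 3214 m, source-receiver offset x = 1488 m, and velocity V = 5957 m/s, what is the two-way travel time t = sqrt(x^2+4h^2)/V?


x^2 + 4h^2 = 1488^2 + 4*3214^2 = 2214144 + 41319184 = 43533328
sqrt(43533328) = 6597.9791
t = 6597.9791 / 5957 = 1.1076 s

1.1076


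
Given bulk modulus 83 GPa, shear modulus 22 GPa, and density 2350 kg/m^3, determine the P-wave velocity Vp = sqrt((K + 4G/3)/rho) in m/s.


First compute the effective modulus:
K + 4G/3 = 83e9 + 4*22e9/3 = 112333333333.33 Pa
Then divide by density:
112333333333.33 / 2350 = 47801418.4397 Pa/(kg/m^3)
Take the square root:
Vp = sqrt(47801418.4397) = 6913.86 m/s

6913.86


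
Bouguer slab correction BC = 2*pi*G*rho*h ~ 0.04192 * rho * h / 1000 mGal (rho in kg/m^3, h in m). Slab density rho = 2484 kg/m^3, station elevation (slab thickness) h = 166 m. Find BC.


BC = 0.04192 * rho * h / 1000
= 0.04192 * 2484 * 166 / 1000
= 17.2855 mGal

17.2855


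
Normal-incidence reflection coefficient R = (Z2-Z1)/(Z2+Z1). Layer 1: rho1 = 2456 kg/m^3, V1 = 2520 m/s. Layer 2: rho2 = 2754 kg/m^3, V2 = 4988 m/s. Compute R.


Z1 = 2456 * 2520 = 6189120
Z2 = 2754 * 4988 = 13736952
R = (13736952 - 6189120) / (13736952 + 6189120) = 7547832 / 19926072 = 0.3788

0.3788


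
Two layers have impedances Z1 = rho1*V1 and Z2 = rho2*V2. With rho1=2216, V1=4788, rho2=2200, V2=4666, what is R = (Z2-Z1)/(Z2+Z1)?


Z1 = 2216 * 4788 = 10610208
Z2 = 2200 * 4666 = 10265200
R = (10265200 - 10610208) / (10265200 + 10610208) = -345008 / 20875408 = -0.0165

-0.0165


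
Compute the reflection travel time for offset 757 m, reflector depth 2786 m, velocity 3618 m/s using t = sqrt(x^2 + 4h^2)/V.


x^2 + 4h^2 = 757^2 + 4*2786^2 = 573049 + 31047184 = 31620233
sqrt(31620233) = 5623.1871
t = 5623.1871 / 3618 = 1.5542 s

1.5542


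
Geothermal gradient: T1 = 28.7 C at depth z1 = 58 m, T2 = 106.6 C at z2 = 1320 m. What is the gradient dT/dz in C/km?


dT = 106.6 - 28.7 = 77.9 C
dz = 1320 - 58 = 1262 m
gradient = dT/dz * 1000 = 77.9/1262 * 1000 = 61.7274 C/km

61.7274


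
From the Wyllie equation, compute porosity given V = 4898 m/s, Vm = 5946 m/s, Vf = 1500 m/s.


1/V - 1/Vm = 1/4898 - 1/5946 = 3.598e-05
1/Vf - 1/Vm = 1/1500 - 1/5946 = 0.00049849
phi = 3.598e-05 / 0.00049849 = 0.0722

0.0722


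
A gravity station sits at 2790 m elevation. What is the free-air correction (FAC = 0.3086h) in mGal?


FAC = 0.3086 * h
= 0.3086 * 2790
= 860.994 mGal

860.994


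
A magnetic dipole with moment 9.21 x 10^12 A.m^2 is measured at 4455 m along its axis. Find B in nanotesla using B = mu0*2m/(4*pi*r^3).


m = 9.21 x 10^12 = 9210000000000 A.m^2
2m = 18420000000000 A.m^2
r^3 = 4455^3 = 88418496375
B = (4pi*10^-7) * 18420000000000 / (4*pi * 88418496375) * 1e9
= 23147254.67165 / 1111099594612.62 * 1e9
= 20832.7451 nT

20832.7451


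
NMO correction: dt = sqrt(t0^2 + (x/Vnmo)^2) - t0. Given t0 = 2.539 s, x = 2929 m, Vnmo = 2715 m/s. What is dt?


x/Vnmo = 2929/2715 = 1.078821
(x/Vnmo)^2 = 1.163856
t0^2 = 6.446521
sqrt(6.446521 + 1.163856) = 2.758691
dt = 2.758691 - 2.539 = 0.219691

0.219691


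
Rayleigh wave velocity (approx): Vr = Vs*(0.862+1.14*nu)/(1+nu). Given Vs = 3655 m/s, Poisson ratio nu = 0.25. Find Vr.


Numerator factor = 0.862 + 1.14*0.25 = 1.147
Denominator = 1 + 0.25 = 1.25
Vr = 3655 * 1.147 / 1.25 = 3353.83 m/s

3353.83


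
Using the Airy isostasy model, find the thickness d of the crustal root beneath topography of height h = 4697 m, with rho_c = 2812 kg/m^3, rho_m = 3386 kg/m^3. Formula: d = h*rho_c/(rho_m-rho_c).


rho_m - rho_c = 3386 - 2812 = 574
d = 4697 * 2812 / 574
= 13207964 / 574
= 23010.39 m

23010.39


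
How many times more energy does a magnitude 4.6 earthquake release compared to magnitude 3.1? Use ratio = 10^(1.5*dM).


M2 - M1 = 4.6 - 3.1 = 1.5
1.5 * 1.5 = 2.25
ratio = 10^2.25 = 177.83

177.83


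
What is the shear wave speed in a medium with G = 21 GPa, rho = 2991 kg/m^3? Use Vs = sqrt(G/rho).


Convert G to Pa: G = 21e9 Pa
Compute G/rho = 21e9 / 2991 = 7021063.1896
Vs = sqrt(7021063.1896) = 2649.73 m/s

2649.73


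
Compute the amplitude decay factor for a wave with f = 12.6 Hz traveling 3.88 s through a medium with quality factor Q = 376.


pi*f*t/Q = pi*12.6*3.88/376 = 0.408474
A/A0 = exp(-0.408474) = 0.664664

0.664664


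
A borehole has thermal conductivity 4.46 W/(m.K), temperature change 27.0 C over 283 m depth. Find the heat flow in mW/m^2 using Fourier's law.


q = k * dT / dz * 1000
= 4.46 * 27.0 / 283 * 1000
= 0.425512 * 1000
= 425.5124 mW/m^2

425.5124


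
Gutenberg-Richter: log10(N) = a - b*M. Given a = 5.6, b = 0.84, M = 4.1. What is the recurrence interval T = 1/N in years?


log10(N) = 5.6 - 0.84*4.1 = 2.156
N = 10^2.156 = 143.21879
T = 1/N = 1/143.21879 = 0.007 years

0.007


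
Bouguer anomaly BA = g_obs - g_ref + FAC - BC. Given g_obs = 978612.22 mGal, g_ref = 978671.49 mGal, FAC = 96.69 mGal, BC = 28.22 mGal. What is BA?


BA = g_obs - g_ref + FAC - BC
= 978612.22 - 978671.49 + 96.69 - 28.22
= 9.2 mGal

9.2


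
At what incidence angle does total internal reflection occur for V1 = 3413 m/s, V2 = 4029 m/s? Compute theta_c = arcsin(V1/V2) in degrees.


V1/V2 = 3413/4029 = 0.847108
theta_c = arcsin(0.847108) = 57.8985 degrees

57.8985


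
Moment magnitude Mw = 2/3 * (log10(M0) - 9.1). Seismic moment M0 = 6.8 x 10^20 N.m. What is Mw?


log10(M0) = log10(6.8 x 10^20) = 20.8325
Mw = 2/3 * (20.8325 - 9.1)
= 2/3 * 11.7325
= 7.82

7.82


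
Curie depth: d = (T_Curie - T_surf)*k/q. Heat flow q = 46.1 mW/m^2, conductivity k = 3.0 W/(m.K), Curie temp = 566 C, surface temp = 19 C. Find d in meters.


T_Curie - T_surf = 566 - 19 = 547 C
Convert q to W/m^2: 46.1 mW/m^2 = 0.0461 W/m^2
d = 547 * 3.0 / 0.0461 = 35596.53 m

35596.53


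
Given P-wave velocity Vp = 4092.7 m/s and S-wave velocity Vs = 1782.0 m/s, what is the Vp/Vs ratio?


Vp/Vs = 4092.7 / 1782.0
= 2.2967

2.2967


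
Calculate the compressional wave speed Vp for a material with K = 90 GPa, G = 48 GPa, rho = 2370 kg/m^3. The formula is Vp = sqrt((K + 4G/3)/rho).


First compute the effective modulus:
K + 4G/3 = 90e9 + 4*48e9/3 = 154000000000.0 Pa
Then divide by density:
154000000000.0 / 2370 = 64978902.9536 Pa/(kg/m^3)
Take the square root:
Vp = sqrt(64978902.9536) = 8060.95 m/s

8060.95


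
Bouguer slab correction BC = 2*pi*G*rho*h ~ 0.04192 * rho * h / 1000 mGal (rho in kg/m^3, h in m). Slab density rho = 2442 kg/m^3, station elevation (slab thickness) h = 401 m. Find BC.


BC = 0.04192 * rho * h / 1000
= 0.04192 * 2442 * 401 / 1000
= 41.0498 mGal

41.0498


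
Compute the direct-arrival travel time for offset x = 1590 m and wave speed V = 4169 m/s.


t = x / V
= 1590 / 4169
= 0.3814 s

0.3814


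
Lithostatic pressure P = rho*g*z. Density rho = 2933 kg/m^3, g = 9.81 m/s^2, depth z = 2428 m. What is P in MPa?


P = rho * g * z / 1e6
= 2933 * 9.81 * 2428 / 1e6
= 69860188.44 / 1e6
= 69.8602 MPa

69.8602


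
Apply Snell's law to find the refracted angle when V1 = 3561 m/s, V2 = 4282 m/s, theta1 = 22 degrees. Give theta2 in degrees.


sin(theta1) = sin(22 deg) = 0.374607
sin(theta2) = V2/V1 * sin(theta1) = 4282/3561 * 0.374607 = 0.450454
theta2 = arcsin(0.450454) = 26.7728 degrees

26.7728


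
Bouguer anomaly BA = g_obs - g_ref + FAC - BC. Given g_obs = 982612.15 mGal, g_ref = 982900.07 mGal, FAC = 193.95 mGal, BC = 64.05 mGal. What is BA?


BA = g_obs - g_ref + FAC - BC
= 982612.15 - 982900.07 + 193.95 - 64.05
= -158.02 mGal

-158.02


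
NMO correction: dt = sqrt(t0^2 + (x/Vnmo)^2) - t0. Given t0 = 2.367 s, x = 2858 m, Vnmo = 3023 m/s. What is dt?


x/Vnmo = 2858/3023 = 0.945418
(x/Vnmo)^2 = 0.893816
t0^2 = 5.602689
sqrt(5.602689 + 0.893816) = 2.548824
dt = 2.548824 - 2.367 = 0.181824

0.181824


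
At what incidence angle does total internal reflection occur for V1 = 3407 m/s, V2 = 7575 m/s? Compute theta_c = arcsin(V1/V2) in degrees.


V1/V2 = 3407/7575 = 0.449769
theta_c = arcsin(0.449769) = 26.7289 degrees

26.7289


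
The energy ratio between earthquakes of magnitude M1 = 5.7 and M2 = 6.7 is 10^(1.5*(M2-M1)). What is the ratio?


M2 - M1 = 6.7 - 5.7 = 1.0
1.5 * 1.0 = 1.5
ratio = 10^1.5 = 31.62

31.62


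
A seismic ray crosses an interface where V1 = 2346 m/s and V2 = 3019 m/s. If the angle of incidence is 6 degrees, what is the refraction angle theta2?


sin(theta1) = sin(6 deg) = 0.104528
sin(theta2) = V2/V1 * sin(theta1) = 3019/2346 * 0.104528 = 0.134515
theta2 = arcsin(0.134515) = 7.7306 degrees

7.7306


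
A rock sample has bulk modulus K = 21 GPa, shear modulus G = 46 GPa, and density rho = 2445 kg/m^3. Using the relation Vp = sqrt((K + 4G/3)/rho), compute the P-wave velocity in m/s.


First compute the effective modulus:
K + 4G/3 = 21e9 + 4*46e9/3 = 82333333333.33 Pa
Then divide by density:
82333333333.33 / 2445 = 33674164.9625 Pa/(kg/m^3)
Take the square root:
Vp = sqrt(33674164.9625) = 5802.94 m/s

5802.94
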